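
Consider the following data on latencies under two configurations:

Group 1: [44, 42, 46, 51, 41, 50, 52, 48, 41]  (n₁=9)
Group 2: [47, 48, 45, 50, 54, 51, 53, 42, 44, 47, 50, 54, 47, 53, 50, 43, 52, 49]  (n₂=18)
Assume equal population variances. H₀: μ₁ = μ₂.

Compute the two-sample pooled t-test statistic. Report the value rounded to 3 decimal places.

x̄₁=46.111, s₁=4.343, n₁=9
x̄₂=48.833, s₂=3.730, n₂=18
s_p² = [8·4.343² + 17·3.730²]/25 = 15.4956
SE = √(s_p²·(1/9+1/18)) = 1.6070
t = (46.111−48.833)/1.6070 = -1.6939
df = 25

test statistic = -1.694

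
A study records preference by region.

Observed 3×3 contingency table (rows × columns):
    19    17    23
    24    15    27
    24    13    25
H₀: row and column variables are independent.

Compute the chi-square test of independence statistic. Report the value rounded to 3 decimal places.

test statistic = 1.244

Row totals [59, 66, 62], col totals [67, 45, 75], n=187
χ² = (19−21.14)²/21.14 + (17−14.20)²/14.20 + (23−23.66)²/23.66 + (24−23.65)²/23.65 + (15−15.88)²/15.88 + (27−26.47)²/26.47 + (24−22.21)²/22.21 + (13−14.92)²/14.92 + (25−24.87)²/24.87 = 1.2443
df = 4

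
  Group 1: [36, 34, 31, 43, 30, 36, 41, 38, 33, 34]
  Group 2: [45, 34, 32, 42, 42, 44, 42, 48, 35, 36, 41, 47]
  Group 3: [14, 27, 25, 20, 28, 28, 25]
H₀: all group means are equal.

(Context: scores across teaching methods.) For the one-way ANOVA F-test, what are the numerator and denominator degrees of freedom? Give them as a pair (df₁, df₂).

k = 3 groups, N = 29 total
df = (k−1, N−k) = (3−1, 29−3) = (2, 26)

degrees of freedom = [2, 26]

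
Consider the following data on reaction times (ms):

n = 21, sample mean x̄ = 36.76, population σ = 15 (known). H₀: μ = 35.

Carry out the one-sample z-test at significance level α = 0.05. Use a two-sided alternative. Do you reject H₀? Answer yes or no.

SE = σ/√n = 15/√21 = 3.2733
z = (x̄−μ₀)/SE = (36.76−35)/3.2733 = 0.5377
p-value (two-sided) = 0.59079
At α=0.05: p ≥ α → fail to reject H₀

reject H₀: no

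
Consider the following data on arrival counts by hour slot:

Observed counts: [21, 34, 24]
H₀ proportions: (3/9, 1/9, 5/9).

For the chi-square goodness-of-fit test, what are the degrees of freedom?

degrees of freedom = 2

df = k − 1 = 3 − 1 = 2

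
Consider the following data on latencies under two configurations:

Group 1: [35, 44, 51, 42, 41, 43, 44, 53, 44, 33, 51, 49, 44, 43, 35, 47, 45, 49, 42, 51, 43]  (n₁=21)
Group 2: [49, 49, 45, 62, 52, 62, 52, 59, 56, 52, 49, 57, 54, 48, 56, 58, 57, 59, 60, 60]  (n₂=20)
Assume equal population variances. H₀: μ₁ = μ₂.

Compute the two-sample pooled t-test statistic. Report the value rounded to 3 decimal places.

x̄₁=44.238, s₁=5.431, n₁=21
x̄₂=54.800, s₂=5.043, n₂=20
s_p² = [20·5.431² + 19·5.043²]/39 = 27.5131
SE = √(s_p²·(1/21+1/20)) = 1.6388
t = (44.238−54.800)/1.6388 = -6.4447
df = 39

test statistic = -6.445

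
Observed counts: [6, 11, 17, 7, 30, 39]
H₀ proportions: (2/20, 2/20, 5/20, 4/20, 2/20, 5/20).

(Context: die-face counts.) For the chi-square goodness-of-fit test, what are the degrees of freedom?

degrees of freedom = 5

df = k − 1 = 6 − 1 = 5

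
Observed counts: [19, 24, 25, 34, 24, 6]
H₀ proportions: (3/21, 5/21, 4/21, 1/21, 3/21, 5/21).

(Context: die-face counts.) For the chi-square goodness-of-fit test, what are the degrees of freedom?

degrees of freedom = 5

df = k − 1 = 6 − 1 = 5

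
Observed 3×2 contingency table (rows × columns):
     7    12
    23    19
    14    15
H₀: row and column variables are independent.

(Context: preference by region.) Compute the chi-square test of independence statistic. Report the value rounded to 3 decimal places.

test statistic = 1.688

Row totals [19, 42, 29], col totals [44, 46], n=90
χ² = (7−9.29)²/9.29 + (12−9.71)²/9.71 + (23−20.53)²/20.53 + (19−21.47)²/21.47 + (14−14.18)²/14.18 + (15−14.82)²/14.82 = 1.6876
df = 2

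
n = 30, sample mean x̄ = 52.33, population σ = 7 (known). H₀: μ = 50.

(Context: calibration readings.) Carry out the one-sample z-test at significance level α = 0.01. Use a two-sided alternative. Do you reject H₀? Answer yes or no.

reject H₀: no

SE = σ/√n = 7/√30 = 1.2780
z = (x̄−μ₀)/SE = (52.33−50)/1.2780 = 1.8231
p-value (two-sided) = 0.06828
At α=0.01: p ≥ α → fail to reject H₀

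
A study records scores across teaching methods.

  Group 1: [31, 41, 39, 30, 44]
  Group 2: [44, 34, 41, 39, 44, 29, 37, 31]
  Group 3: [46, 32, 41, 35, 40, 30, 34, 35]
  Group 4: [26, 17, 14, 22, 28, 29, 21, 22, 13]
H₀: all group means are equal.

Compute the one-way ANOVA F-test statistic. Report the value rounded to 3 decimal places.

Group means [37.00, 37.38, 36.62, 21.33], grand mean 32.300
SSB = Σnᵢ(x̄ᵢ−x̄)² = 1548.550; SSW = ΣΣ(x−x̄ᵢ)² = 843.750
MSB = 1548.550/3 = 516.1833; MSW = 843.750/26 = 32.4519
F = MSB/MSW = 15.9061
df = (3, 26)

test statistic = 15.906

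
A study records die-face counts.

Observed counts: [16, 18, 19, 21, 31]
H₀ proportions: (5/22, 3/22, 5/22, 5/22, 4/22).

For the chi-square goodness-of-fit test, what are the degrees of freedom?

degrees of freedom = 4

df = k − 1 = 5 − 1 = 4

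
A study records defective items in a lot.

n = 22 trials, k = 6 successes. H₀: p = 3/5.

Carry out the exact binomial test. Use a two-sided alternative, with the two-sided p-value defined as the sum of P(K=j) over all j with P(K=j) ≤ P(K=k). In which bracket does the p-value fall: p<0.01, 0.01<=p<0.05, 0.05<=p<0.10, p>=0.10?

Exact binomial: n=22, k=6, p₀=3/5=0.6000
P(X=j) = C(n,j)·p₀^j·(1−p₀)^(n−j); p = Σ P(X=j) over j with P(X=j) ≤ P(X=6)
p-value (two-sided) = 0.00348
→ bracket: p<0.01

p-value bracket: p<0.01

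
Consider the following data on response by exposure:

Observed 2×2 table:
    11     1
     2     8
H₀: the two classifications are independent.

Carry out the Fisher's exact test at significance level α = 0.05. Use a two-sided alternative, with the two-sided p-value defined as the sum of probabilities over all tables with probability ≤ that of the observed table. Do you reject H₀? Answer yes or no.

reject H₀: yes

Margins: r₁=12, r₂=10, c₁=13, c₂=9, n=22
p_obs = C(12,11)·C(10,2)/C(22,13); sum pmf over tables with pmf ≤ p_obs
p-value (two-sided) = 0.00155
At α=0.05: p < α → reject H₀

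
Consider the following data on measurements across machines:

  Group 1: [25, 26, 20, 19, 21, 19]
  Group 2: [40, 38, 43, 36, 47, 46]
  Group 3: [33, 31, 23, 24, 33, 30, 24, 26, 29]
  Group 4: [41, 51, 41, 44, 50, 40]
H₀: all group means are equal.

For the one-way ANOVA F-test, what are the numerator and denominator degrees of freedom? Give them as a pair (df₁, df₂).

k = 4 groups, N = 27 total
df = (k−1, N−k) = (4−1, 27−4) = (3, 23)

degrees of freedom = [3, 23]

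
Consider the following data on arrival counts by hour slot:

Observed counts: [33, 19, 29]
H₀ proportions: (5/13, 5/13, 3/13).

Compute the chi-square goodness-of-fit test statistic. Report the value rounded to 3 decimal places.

n = 81; E_i = n·p_i = [31.15, 31.15, 18.69]
χ² = (33−31.15)²/31.15 + (19−31.15)²/31.15 + (29−18.69)²/18.69 = 10.5350
df = 2

test statistic = 10.535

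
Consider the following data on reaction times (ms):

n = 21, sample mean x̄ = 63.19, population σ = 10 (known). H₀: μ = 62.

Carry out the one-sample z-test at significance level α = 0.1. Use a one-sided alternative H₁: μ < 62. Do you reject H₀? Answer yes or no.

reject H₀: no

SE = σ/√n = 10/√21 = 2.1822
z = (x̄−μ₀)/SE = (63.19−62)/2.1822 = 0.5453
p-value (one-sided, H₁ less) = 0.70724
At α=0.1: p ≥ α → fail to reject H₀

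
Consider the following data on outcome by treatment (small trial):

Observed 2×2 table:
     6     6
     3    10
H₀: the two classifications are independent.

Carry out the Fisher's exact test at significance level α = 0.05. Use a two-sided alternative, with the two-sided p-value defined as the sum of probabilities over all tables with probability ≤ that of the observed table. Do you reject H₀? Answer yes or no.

Margins: r₁=12, r₂=13, c₁=9, c₂=16, n=25
p_obs = C(12,6)·C(13,3)/C(25,9); sum pmf over tables with pmf ≤ p_obs
p-value (two-sided) = 0.22619
At α=0.05: p ≥ α → fail to reject H₀

reject H₀: no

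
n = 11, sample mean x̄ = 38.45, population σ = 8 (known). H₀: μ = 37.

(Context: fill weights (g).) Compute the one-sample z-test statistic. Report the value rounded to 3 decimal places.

SE = σ/√n = 8/√11 = 2.4121
z = (x̄−μ₀)/SE = (38.45−37)/2.4121 = 0.6011

test statistic = 0.601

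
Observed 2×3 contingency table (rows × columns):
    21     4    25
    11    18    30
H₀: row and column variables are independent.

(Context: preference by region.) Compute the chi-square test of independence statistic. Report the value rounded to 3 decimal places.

Row totals [50, 59], col totals [32, 22, 55], n=109
χ² = (21−14.68)²/14.68 + (4−10.09)²/10.09 + (25−25.23)²/25.23 + (11−17.32)²/17.32 + (18−11.91)²/11.91 + (30−29.77)²/29.77 = 11.8261
df = 2

test statistic = 11.826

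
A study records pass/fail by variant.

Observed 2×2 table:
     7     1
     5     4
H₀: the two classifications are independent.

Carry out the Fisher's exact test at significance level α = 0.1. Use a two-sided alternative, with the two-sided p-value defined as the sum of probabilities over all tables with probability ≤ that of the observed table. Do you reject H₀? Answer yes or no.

reject H₀: no

Margins: r₁=8, r₂=9, c₁=12, c₂=5, n=17
p_obs = C(8,7)·C(9,5)/C(17,12); sum pmf over tables with pmf ≤ p_obs
p-value (two-sided) = 0.29412
At α=0.1: p ≥ α → fail to reject H₀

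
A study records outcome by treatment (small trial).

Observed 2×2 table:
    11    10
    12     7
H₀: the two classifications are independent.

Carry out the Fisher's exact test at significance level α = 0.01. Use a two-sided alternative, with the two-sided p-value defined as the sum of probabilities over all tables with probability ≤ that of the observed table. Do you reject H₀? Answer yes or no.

reject H₀: no

Margins: r₁=21, r₂=19, c₁=23, c₂=17, n=40
p_obs = C(21,11)·C(19,12)/C(40,23); sum pmf over tables with pmf ≤ p_obs
p-value (two-sided) = 0.53778
At α=0.01: p ≥ α → fail to reject H₀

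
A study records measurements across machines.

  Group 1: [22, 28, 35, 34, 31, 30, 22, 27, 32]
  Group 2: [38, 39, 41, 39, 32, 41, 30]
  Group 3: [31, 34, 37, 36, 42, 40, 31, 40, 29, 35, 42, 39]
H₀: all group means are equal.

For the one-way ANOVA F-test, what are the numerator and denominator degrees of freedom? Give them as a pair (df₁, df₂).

k = 3 groups, N = 28 total
df = (k−1, N−k) = (3−1, 28−3) = (2, 25)

degrees of freedom = [2, 25]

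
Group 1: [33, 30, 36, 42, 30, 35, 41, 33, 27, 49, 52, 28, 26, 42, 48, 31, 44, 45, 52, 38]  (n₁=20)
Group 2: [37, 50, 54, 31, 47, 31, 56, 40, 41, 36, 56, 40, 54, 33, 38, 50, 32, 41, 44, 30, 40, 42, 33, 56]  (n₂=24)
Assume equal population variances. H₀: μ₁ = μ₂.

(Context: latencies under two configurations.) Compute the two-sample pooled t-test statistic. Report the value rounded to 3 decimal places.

x̄₁=38.100, s₁=8.410, n₁=20
x̄₂=42.167, s₂=8.776, n₂=24
s_p² = [19·8.410² + 23·8.776²]/42 = 74.1698
SE = √(s_p²·(1/20+1/24)) = 2.6075
t = (38.100−42.167)/2.6075 = -1.5596
df = 42

test statistic = -1.560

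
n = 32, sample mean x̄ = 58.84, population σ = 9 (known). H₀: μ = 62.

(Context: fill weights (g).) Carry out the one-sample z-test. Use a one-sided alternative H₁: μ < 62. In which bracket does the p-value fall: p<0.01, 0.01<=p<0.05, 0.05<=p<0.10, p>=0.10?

SE = σ/√n = 9/√32 = 1.5910
z = (x̄−μ₀)/SE = (58.84−62)/1.5910 = -1.9862
p-value (one-sided, H₁ less) = 0.02351
→ bracket: 0.01<=p<0.05

p-value bracket: 0.01<=p<0.05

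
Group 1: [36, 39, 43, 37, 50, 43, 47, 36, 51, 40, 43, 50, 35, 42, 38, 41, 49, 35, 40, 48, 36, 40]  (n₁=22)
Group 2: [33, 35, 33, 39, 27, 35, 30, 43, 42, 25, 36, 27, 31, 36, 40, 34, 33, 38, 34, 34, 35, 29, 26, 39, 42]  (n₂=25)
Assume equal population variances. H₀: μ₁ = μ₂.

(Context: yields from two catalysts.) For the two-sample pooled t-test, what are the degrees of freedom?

degrees of freedom = 45

df = n₁ + n₂ − 2 = 22 + 25 − 2 = 45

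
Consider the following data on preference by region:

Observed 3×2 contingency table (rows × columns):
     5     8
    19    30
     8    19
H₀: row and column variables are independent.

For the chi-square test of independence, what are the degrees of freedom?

df = (r−1)(c−1) = (3−1)·(2−1) = 2

degrees of freedom = 2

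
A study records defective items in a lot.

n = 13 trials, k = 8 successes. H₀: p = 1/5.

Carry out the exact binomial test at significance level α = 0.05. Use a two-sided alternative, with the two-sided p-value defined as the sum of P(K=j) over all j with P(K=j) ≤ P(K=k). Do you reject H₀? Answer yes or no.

reject H₀: yes

Exact binomial: n=13, k=8, p₀=1/5=0.2000
P(X=j) = C(n,j)·p₀^j·(1−p₀)^(n−j); p = Σ P(X=j) over j with P(X=j) ≤ P(X=8)
p-value (two-sided) = 0.00125
At α=0.05: p < α → reject H₀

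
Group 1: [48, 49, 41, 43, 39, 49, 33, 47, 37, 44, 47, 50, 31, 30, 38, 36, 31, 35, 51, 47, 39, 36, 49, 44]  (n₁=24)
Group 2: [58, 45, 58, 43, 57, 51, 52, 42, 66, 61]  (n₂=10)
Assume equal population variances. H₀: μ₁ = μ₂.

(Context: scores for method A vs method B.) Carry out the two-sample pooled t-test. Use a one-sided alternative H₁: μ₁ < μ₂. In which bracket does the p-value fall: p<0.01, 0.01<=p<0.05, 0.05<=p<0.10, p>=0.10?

p-value bracket: p<0.01

x̄₁=41.417, s₁=6.763, n₁=24
x̄₂=53.300, s₂=8.084, n₂=10
s_p² = [23·6.763² + 9·8.084²]/32 = 51.2479
SE = √(s_p²·(1/24+1/10)) = 2.6945
t = (41.417−53.300)/2.6945 = -4.4103
df = 32
p-value (one-sided, H₁ less) = 0.00005
→ bracket: p<0.01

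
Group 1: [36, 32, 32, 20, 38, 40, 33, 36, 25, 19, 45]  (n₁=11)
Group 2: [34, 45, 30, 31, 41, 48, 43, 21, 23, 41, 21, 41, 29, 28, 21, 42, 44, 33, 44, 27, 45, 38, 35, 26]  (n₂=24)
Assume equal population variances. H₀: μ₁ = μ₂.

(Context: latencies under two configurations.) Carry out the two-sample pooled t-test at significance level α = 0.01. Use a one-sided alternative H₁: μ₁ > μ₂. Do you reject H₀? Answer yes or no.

x̄₁=32.364, s₁=8.140, n₁=11
x̄₂=34.625, s₂=8.762, n₂=24
s_p² = [10·8.140² + 23·8.762²]/33 = 73.5809
SE = √(s_p²·(1/11+1/24)) = 3.1233
t = (32.364−34.625)/3.1233 = -0.7240
df = 33
p-value (one-sided, H₁ greater) = 0.76292
At α=0.01: p ≥ α → fail to reject H₀

reject H₀: no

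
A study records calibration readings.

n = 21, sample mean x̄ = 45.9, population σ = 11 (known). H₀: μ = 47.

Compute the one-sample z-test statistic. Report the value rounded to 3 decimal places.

test statistic = -0.458

SE = σ/√n = 11/√21 = 2.4004
z = (x̄−μ₀)/SE = (45.9−47)/2.4004 = -0.4583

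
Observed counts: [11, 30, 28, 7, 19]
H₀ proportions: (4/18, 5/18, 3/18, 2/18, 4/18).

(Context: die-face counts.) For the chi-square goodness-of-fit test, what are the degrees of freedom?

degrees of freedom = 4

df = k − 1 = 5 − 1 = 4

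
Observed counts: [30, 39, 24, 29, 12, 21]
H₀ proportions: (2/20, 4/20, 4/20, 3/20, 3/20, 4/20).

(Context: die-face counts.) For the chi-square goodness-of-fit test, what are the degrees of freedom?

degrees of freedom = 5

df = k − 1 = 6 − 1 = 5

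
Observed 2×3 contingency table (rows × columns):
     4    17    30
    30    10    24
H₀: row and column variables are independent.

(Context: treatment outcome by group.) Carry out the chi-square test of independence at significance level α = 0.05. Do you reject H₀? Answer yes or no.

Row totals [51, 64], col totals [34, 27, 54], n=115
χ² = (4−15.08)²/15.08 + (17−11.97)²/11.97 + (30−23.95)²/23.95 + (30−18.92)²/18.92 + (10−15.03)²/15.03 + (24−30.05)²/30.05 = 21.1647
df = 2
p-value (upper-tail) = 0.00003
At α=0.05: p < α → reject H₀

reject H₀: yes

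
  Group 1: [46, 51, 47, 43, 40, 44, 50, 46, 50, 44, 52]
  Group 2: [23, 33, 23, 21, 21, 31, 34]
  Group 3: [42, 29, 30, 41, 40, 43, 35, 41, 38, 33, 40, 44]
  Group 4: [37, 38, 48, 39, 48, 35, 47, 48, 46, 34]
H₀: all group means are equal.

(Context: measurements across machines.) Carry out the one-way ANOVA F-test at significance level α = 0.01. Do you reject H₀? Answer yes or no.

Group means [46.64, 26.57, 38.00, 42.00], grand mean 39.375
SSB = Σnᵢ(x̄ᵢ−x̄)² = 1819.115; SSW = ΣΣ(x−x̄ᵢ)² = 940.260
MSB = 1819.115/3 = 606.3718; MSW = 940.260/36 = 26.1183
F = MSB/MSW = 23.2163
df = (3, 36)
p-value (upper-tail) = 0.00000
At α=0.01: p < α → reject H₀

reject H₀: yes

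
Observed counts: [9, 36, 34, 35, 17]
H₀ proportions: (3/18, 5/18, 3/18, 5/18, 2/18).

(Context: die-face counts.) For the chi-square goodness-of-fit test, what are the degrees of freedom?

degrees of freedom = 4

df = k − 1 = 5 − 1 = 4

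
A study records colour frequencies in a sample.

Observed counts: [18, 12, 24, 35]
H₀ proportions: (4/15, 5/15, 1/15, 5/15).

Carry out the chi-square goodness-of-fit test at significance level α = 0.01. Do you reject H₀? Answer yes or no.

reject H₀: yes

n = 89; E_i = n·p_i = [23.73, 29.67, 5.93, 29.67]
χ² = (18−23.73)²/23.73 + (12−29.67)²/29.67 + (24−5.93)²/5.93 + (35−29.67)²/29.67 = 67.8764
df = 3
p-value (upper-tail) = 0.00000
At α=0.01: p < α → reject H₀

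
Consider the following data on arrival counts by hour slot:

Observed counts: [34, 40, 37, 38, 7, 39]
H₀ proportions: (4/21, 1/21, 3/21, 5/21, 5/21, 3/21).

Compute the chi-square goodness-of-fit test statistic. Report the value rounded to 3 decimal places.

test statistic = 144.331

n = 195; E_i = n·p_i = [37.14, 9.29, 27.86, 46.43, 46.43, 27.86]
χ² = (34−37.14)²/37.14 + (40−9.29)²/9.29 + (37−27.86)²/27.86 + (38−46.43)²/46.43 + (7−46.43)²/46.43 + (39−27.86)²/27.86 = 144.3313
df = 5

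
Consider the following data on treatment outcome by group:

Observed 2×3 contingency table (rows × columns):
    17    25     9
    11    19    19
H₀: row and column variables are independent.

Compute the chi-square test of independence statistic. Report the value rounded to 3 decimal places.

Row totals [51, 49], col totals [28, 44, 28], n=100
χ² = (17−14.28)²/14.28 + (25−22.44)²/22.44 + (9−14.28)²/14.28 + (11−13.72)²/13.72 + (19−21.56)²/21.56 + (19−13.72)²/13.72 = 5.6376
df = 2

test statistic = 5.638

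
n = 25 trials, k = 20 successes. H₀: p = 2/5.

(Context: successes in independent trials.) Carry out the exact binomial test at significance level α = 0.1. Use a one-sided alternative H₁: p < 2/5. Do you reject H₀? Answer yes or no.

Exact binomial: n=25, k=20, p₀=2/5=0.4000
P(X≤20) from Σ C(n,i)·p₀^i·(1−p₀)^(n−i)
p-value (one-sided, H₁ less) = 0.99999
At α=0.1: p ≥ α → fail to reject H₀

reject H₀: no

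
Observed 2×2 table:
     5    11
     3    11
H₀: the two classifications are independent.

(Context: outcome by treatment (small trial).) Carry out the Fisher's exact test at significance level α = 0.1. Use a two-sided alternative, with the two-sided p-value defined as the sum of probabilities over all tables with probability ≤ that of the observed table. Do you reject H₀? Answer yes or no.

reject H₀: no

Margins: r₁=16, r₂=14, c₁=8, c₂=22, n=30
p_obs = C(16,5)·C(14,3)/C(30,8); sum pmf over tables with pmf ≤ p_obs
p-value (two-sided) = 0.68873
At α=0.1: p ≥ α → fail to reject H₀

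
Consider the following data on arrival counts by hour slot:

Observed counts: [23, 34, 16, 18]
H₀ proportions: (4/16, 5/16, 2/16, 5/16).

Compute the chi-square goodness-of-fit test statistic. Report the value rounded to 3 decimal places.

n = 91; E_i = n·p_i = [22.75, 28.44, 11.38, 28.44]
χ² = (23−22.75)²/22.75 + (34−28.44)²/28.44 + (16−11.38)²/11.38 + (18−28.44)²/28.44 = 6.8022
df = 3

test statistic = 6.802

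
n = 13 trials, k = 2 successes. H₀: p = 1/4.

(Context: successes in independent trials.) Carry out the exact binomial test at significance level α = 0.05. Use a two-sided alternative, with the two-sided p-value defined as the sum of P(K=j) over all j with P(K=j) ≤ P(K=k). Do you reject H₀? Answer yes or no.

Exact binomial: n=13, k=2, p₀=1/4=0.2500
P(X=j) = C(n,j)·p₀^j·(1−p₀)^(n−j); p = Σ P(X=j) over j with P(X=j) ≤ P(X=2)
p-value (two-sided) = 0.53864
At α=0.05: p ≥ α → fail to reject H₀

reject H₀: no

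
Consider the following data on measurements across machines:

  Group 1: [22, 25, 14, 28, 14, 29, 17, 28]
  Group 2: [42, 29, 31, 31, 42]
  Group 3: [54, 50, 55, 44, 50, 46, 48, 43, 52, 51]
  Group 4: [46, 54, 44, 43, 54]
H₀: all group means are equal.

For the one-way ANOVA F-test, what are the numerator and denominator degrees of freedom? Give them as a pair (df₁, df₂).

degrees of freedom = [3, 24]

k = 4 groups, N = 28 total
df = (k−1, N−k) = (4−1, 28−4) = (3, 24)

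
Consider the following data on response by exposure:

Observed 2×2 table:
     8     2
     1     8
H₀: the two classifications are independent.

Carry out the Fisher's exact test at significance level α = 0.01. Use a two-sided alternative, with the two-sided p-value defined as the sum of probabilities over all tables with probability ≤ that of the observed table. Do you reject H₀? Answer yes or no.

reject H₀: yes

Margins: r₁=10, r₂=9, c₁=9, c₂=10, n=19
p_obs = C(10,8)·C(9,1)/C(19,9); sum pmf over tables with pmf ≤ p_obs
p-value (two-sided) = 0.00548
At α=0.01: p < α → reject H₀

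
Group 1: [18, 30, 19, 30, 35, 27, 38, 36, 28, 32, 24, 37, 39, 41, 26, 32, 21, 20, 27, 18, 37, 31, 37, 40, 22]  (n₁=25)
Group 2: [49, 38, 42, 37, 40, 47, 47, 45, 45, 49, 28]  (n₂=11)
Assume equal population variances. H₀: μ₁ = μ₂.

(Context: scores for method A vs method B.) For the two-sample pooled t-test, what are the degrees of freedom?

degrees of freedom = 34

df = n₁ + n₂ − 2 = 25 + 11 − 2 = 34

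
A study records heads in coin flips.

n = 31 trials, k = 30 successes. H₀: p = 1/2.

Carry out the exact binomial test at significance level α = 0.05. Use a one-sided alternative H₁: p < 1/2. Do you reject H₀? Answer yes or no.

Exact binomial: n=31, k=30, p₀=1/2=0.5000
P(X≤30) from Σ C(n,i)·p₀^i·(1−p₀)^(n−i)
p-value (one-sided, H₁ less) = 1.00000
At α=0.05: p ≥ α → fail to reject H₀

reject H₀: no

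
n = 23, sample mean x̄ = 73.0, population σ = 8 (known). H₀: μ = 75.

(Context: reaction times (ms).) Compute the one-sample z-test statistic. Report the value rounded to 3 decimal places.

test statistic = -1.199

SE = σ/√n = 8/√23 = 1.6681
z = (x̄−μ₀)/SE = (73.0−75)/1.6681 = -1.1990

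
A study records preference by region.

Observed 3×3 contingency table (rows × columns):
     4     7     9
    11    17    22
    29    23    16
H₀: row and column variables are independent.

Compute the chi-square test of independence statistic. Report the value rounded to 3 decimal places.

test statistic = 9.262

Row totals [20, 50, 68], col totals [44, 47, 47], n=138
χ² = (4−6.38)²/6.38 + (7−6.81)²/6.81 + (9−6.81)²/6.81 + (11−15.94)²/15.94 + (17−17.03)²/17.03 + (22−17.03)²/17.03 + (29−21.68)²/21.68 + (23−23.16)²/23.16 + (16−23.16)²/23.16 = 9.2623
df = 4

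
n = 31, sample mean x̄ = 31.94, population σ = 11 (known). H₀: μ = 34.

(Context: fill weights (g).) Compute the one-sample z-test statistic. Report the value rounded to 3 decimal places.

test statistic = -1.043

SE = σ/√n = 11/√31 = 1.9757
z = (x̄−μ₀)/SE = (31.94−34)/1.9757 = -1.0427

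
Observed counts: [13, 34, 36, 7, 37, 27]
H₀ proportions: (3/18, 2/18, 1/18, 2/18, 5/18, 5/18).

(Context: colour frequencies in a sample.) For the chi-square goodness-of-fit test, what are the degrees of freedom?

df = k − 1 = 6 − 1 = 5

degrees of freedom = 5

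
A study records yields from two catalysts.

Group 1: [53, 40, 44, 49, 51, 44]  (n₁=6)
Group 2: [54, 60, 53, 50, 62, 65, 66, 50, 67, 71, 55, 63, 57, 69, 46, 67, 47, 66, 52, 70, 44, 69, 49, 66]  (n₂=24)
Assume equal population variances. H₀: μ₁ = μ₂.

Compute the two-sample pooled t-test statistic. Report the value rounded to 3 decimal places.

x̄₁=46.833, s₁=4.956, n₁=6
x̄₂=59.083, s₂=8.677, n₂=24
s_p² = [5·4.956² + 23·8.677²]/28 = 66.2381
SE = √(s_p²·(1/6+1/24)) = 3.7148
t = (46.833−59.083)/3.7148 = -3.2976
df = 28

test statistic = -3.298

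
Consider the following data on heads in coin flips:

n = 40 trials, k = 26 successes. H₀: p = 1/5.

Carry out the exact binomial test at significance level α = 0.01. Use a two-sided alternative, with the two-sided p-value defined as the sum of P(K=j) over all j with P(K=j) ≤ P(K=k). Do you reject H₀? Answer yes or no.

Exact binomial: n=40, k=26, p₀=1/5=0.2000
P(X=j) = C(n,j)·p₀^j·(1−p₀)^(n−j); p = Σ P(X=j) over j with P(X=j) ≤ P(X=26)
p-value (two-sided) = 0.00000
At α=0.01: p < α → reject H₀

reject H₀: yes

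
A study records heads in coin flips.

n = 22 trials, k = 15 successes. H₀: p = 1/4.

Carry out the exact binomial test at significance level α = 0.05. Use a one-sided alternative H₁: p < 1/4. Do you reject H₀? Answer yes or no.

Exact binomial: n=22, k=15, p₀=1/4=0.2500
P(X≤15) from Σ C(n,i)·p₀^i·(1−p₀)^(n−i)
p-value (one-sided, H₁ less) = 1.00000
At α=0.05: p ≥ α → fail to reject H₀

reject H₀: no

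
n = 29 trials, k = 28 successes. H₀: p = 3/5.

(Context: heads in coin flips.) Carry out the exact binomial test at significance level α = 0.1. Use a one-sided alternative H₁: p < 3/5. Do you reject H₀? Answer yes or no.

Exact binomial: n=29, k=28, p₀=3/5=0.6000
P(X≤28) from Σ C(n,i)·p₀^i·(1−p₀)^(n−i)
p-value (one-sided, H₁ less) = 1.00000
At α=0.1: p ≥ α → fail to reject H₀

reject H₀: no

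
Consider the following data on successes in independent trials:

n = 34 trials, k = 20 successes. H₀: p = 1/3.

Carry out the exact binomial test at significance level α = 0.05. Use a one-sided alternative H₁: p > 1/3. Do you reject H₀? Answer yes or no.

reject H₀: yes

Exact binomial: n=34, k=20, p₀=1/3=0.3333
P(X≥20) from Σ C(n,i)·p₀^i·(1−p₀)^(n−i)
p-value (one-sided, H₁ greater) = 0.00200
At α=0.05: p < α → reject H₀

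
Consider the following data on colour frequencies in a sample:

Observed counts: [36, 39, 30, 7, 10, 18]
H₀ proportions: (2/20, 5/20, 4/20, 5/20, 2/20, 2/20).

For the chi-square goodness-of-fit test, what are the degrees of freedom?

df = k − 1 = 6 − 1 = 5

degrees of freedom = 5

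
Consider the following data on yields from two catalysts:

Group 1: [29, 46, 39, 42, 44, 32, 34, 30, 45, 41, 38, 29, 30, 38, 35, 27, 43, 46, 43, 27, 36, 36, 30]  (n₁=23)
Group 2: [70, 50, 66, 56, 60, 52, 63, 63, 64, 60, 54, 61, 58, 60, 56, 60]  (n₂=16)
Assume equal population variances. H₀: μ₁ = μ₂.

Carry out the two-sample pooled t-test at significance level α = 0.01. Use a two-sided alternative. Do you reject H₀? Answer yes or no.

x̄₁=36.522, s₁=6.409, n₁=23
x̄₂=59.562, s₂=5.189, n₂=16
s_p² = [22·6.409² + 15·5.189²]/37 = 35.3426
SE = √(s_p²·(1/23+1/16)) = 1.9353
t = (36.522−59.562)/1.9353 = -11.9053
df = 37
p-value (two-sided) = 0.00000
At α=0.01: p < α → reject H₀

reject H₀: yes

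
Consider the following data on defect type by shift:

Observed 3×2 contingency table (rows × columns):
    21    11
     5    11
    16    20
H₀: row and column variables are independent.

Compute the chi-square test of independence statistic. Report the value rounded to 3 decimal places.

Row totals [32, 16, 36], col totals [42, 42], n=84
χ² = (21−16.00)²/16.00 + (11−16.00)²/16.00 + (5−8.00)²/8.00 + (11−8.00)²/8.00 + (16−18.00)²/18.00 + (20−18.00)²/18.00 = 5.8194
df = 2

test statistic = 5.819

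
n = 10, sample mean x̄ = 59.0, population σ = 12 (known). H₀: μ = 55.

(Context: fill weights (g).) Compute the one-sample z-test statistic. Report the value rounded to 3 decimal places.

test statistic = 1.054

SE = σ/√n = 12/√10 = 3.7947
z = (x̄−μ₀)/SE = (59.0−55)/3.7947 = 1.0541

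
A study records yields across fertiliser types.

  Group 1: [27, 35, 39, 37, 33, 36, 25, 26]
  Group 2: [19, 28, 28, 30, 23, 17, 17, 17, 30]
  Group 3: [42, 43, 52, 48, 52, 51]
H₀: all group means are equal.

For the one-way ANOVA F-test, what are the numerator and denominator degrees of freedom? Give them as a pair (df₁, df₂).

k = 3 groups, N = 23 total
df = (k−1, N−k) = (3−1, 23−3) = (2, 20)

degrees of freedom = [2, 20]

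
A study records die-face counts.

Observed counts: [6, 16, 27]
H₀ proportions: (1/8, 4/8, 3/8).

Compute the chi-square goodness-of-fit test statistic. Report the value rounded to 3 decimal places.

n = 49; E_i = n·p_i = [6.12, 24.50, 18.38]
χ² = (6−6.12)²/6.12 + (16−24.50)²/24.50 + (27−18.38)²/18.38 = 7.0000
df = 2

test statistic = 7.000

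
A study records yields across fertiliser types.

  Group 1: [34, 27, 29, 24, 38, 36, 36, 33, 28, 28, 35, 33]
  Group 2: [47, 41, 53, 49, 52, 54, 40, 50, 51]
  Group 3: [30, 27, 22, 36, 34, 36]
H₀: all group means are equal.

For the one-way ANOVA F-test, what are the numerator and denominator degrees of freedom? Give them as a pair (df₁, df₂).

degrees of freedom = [2, 24]

k = 3 groups, N = 27 total
df = (k−1, N−k) = (3−1, 27−3) = (2, 24)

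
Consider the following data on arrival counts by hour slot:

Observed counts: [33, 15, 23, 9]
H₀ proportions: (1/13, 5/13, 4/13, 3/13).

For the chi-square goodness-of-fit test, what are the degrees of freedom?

degrees of freedom = 3

df = k − 1 = 4 − 1 = 3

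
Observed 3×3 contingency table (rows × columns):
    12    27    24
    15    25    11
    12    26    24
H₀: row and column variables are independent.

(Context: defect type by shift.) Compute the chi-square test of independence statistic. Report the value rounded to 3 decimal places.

test statistic = 5.135

Row totals [63, 51, 62], col totals [39, 78, 59], n=176
χ² = (12−13.96)²/13.96 + (27−27.92)²/27.92 + (24−21.12)²/21.12 + (15−11.30)²/11.30 + (25−22.60)²/22.60 + (11−17.10)²/17.10 + (12−13.74)²/13.74 + (26−27.48)²/27.48 + (24−20.78)²/20.78 = 5.1346
df = 4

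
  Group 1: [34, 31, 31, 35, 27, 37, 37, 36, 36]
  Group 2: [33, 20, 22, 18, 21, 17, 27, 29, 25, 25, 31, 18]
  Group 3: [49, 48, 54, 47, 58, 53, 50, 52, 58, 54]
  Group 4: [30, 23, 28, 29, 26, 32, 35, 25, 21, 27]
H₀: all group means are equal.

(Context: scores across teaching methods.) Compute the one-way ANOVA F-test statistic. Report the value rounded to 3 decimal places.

test statistic = 88.107

Group means [33.78, 23.83, 52.30, 27.60], grand mean 33.878
SSB = Σnᵢ(x̄ᵢ−x̄)² = 4998.668; SSW = ΣΣ(x−x̄ᵢ)² = 699.722
MSB = 4998.668/3 = 1666.2227; MSW = 699.722/37 = 18.9114
F = MSB/MSW = 88.1067
df = (3, 37)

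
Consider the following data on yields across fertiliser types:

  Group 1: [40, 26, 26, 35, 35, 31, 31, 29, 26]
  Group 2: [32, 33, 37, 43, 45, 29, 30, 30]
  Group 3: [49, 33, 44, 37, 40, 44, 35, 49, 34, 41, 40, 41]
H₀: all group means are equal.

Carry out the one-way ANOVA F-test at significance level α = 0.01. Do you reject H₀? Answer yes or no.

Group means [31.00, 34.88, 40.58], grand mean 36.034
SSB = Σnᵢ(x̄ᵢ−x̄)² = 487.174; SSW = ΣΣ(x−x̄ᵢ)² = 769.792
MSB = 487.174/2 = 243.5869; MSW = 769.792/26 = 29.6074
F = MSB/MSW = 8.2272
df = (2, 26)
p-value (upper-tail) = 0.00170
At α=0.01: p < α → reject H₀

reject H₀: yes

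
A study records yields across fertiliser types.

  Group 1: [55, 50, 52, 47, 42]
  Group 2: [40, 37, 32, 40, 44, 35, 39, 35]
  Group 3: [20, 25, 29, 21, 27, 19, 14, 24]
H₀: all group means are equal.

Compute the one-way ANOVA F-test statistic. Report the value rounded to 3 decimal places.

test statistic = 58.168

Group means [49.20, 37.75, 22.38], grand mean 34.619
SSB = Σnᵢ(x̄ᵢ−x̄)² = 2340.777; SSW = ΣΣ(x−x̄ᵢ)² = 362.175
MSB = 2340.777/2 = 1170.3887; MSW = 362.175/18 = 20.1208
F = MSB/MSW = 58.1680
df = (2, 18)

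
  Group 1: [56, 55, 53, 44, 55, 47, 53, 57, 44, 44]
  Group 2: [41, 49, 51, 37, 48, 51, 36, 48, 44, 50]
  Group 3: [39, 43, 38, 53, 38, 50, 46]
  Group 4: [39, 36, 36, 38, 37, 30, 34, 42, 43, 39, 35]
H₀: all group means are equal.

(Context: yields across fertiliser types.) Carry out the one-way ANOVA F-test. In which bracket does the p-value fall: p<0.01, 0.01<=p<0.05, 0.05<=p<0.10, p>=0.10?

Group means [50.80, 45.50, 43.86, 37.18], grand mean 44.184
SSB = Σnᵢ(x̄ᵢ−x̄)² = 995.117; SSW = ΣΣ(x−x̄ᵢ)² = 906.594
MSB = 995.117/3 = 331.7057; MSW = 906.594/34 = 26.6645
F = MSB/MSW = 12.4400
df = (3, 34)
p-value (upper-tail) = 0.00001
→ bracket: p<0.01

p-value bracket: p<0.01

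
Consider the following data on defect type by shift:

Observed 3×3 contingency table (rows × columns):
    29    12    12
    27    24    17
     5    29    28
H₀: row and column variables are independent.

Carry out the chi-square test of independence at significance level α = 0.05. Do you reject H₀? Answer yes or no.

Row totals [53, 68, 62], col totals [61, 65, 57], n=183
χ² = (29−17.67)²/17.67 + (12−18.83)²/18.83 + (12−16.51)²/16.51 + (27−22.67)²/22.67 + (24−24.15)²/24.15 + (17−21.18)²/21.18 + (5−20.67)²/20.67 + (29−22.02)²/22.02 + (28−19.31)²/19.31 = 30.6272
df = 4
p-value (upper-tail) = 0.00000
At α=0.05: p < α → reject H₀

reject H₀: yes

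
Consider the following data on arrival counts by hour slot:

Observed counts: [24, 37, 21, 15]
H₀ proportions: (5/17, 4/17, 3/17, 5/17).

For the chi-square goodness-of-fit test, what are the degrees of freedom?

degrees of freedom = 3

df = k − 1 = 4 − 1 = 3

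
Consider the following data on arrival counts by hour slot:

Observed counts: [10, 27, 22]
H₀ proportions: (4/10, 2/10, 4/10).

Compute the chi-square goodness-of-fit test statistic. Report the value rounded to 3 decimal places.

test statistic = 27.525

n = 59; E_i = n·p_i = [23.60, 11.80, 23.60]
χ² = (10−23.60)²/23.60 + (27−11.80)²/11.80 + (22−23.60)²/23.60 = 27.5254
df = 2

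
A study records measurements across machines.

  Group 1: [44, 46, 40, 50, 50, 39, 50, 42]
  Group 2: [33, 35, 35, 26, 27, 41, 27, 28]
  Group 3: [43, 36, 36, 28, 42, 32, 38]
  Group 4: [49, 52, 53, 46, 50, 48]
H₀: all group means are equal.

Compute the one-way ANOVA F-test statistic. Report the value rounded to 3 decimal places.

test statistic = 21.853

Group means [45.12, 31.50, 36.43, 49.67], grand mean 40.207
SSB = Σnᵢ(x̄ᵢ−x̄)² = 1436.836; SSW = ΣΣ(x−x̄ᵢ)² = 547.923
MSB = 1436.836/3 = 478.9453; MSW = 547.923/25 = 21.9169
F = MSB/MSW = 21.8528
df = (3, 25)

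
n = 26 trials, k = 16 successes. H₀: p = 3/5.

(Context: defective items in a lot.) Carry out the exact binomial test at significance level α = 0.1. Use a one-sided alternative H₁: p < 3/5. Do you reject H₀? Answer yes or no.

Exact binomial: n=26, k=16, p₀=3/5=0.6000
P(X≤16) from Σ C(n,i)·p₀^i·(1−p₀)^(n−i)
p-value (one-sided, H₁ less) = 0.63582
At α=0.1: p ≥ α → fail to reject H₀

reject H₀: no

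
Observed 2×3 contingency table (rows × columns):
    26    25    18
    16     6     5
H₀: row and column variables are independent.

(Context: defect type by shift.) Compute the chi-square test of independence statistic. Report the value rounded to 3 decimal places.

Row totals [69, 27], col totals [42, 31, 23], n=96
χ² = (26−30.19)²/30.19 + (25−22.28)²/22.28 + (18−16.53)²/16.53 + (16−11.81)²/11.81 + (6−8.72)²/8.72 + (5−6.47)²/6.47 = 3.7088
df = 2

test statistic = 3.709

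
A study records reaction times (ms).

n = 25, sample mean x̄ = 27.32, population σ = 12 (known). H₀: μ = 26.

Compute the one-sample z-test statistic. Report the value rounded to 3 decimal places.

SE = σ/√n = 12/√25 = 2.4000
z = (x̄−μ₀)/SE = (27.32−26)/2.4000 = 0.5500

test statistic = 0.550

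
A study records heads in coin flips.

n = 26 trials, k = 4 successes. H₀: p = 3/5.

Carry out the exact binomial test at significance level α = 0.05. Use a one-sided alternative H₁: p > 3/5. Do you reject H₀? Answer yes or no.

Exact binomial: n=26, k=4, p₀=3/5=0.6000
P(X≥4) from Σ C(n,i)·p₀^i·(1−p₀)^(n−i)
p-value (one-sided, H₁ greater) = 1.00000
At α=0.05: p ≥ α → fail to reject H₀

reject H₀: no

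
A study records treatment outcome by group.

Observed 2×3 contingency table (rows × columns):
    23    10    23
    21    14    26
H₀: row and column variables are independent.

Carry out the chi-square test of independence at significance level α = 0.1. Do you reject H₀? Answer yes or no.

Row totals [56, 61], col totals [44, 24, 49], n=117
χ² = (23−21.06)²/21.06 + (10−11.49)²/11.49 + (23−23.45)²/23.45 + (21−22.94)²/22.94 + (14−12.51)²/12.51 + (26−25.55)²/25.55 = 0.7289
df = 2
p-value (upper-tail) = 0.69458
At α=0.1: p ≥ α → fail to reject H₀

reject H₀: no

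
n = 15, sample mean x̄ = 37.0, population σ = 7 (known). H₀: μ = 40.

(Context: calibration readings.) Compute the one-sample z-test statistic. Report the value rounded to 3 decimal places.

test statistic = -1.660

SE = σ/√n = 7/√15 = 1.8074
z = (x̄−μ₀)/SE = (37.0−40)/1.8074 = -1.6599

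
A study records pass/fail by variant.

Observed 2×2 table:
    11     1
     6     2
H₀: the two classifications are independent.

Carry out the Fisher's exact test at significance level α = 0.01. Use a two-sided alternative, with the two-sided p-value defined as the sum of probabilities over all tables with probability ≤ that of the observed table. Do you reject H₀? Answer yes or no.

reject H₀: no

Margins: r₁=12, r₂=8, c₁=17, c₂=3, n=20
p_obs = C(12,11)·C(8,6)/C(20,17); sum pmf over tables with pmf ≤ p_obs
p-value (two-sided) = 0.53684
At α=0.01: p ≥ α → fail to reject H₀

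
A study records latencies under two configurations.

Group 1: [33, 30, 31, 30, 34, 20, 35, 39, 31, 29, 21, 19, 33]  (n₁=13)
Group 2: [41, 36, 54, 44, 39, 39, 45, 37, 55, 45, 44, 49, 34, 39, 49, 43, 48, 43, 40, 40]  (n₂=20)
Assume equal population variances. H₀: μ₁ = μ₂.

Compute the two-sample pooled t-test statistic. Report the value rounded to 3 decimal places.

x̄₁=29.615, s₁=6.076, n₁=13
x̄₂=43.200, s₂=5.653, n₂=20
s_p² = [12·6.076² + 19·5.653²]/31 = 33.8799
SE = √(s_p²·(1/13+1/20)) = 2.0737
t = (29.615−43.200)/2.0737 = -6.5510
df = 31

test statistic = -6.551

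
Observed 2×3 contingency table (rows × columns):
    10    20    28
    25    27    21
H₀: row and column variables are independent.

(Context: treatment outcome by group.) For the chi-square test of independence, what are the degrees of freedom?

df = (r−1)(c−1) = (2−1)·(3−1) = 2

degrees of freedom = 2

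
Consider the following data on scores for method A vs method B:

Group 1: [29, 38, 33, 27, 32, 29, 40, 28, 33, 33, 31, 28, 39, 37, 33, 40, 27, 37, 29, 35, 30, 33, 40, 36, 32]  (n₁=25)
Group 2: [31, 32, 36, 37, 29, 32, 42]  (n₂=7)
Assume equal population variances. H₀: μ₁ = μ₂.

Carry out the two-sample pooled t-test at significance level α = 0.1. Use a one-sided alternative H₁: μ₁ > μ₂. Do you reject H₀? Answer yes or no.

reject H₀: no

x̄₁=33.160, s₁=4.269, n₁=25
x̄₂=34.143, s₂=4.451, n₂=7
s_p² = [24·4.269² + 6·4.451²]/30 = 18.5406
SE = √(s_p²·(1/25+1/7)) = 1.8413
t = (33.160−34.143)/1.8413 = -0.5338
df = 30
p-value (one-sided, H₁ greater) = 0.70129
At α=0.1: p ≥ α → fail to reject H₀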